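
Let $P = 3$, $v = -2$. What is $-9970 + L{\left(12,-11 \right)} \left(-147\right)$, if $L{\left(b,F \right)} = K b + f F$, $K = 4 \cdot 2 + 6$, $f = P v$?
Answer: $-44368$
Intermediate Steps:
$f = -6$ ($f = 3 \left(-2\right) = -6$)
$K = 14$ ($K = 8 + 6 = 14$)
$L{\left(b,F \right)} = - 6 F + 14 b$ ($L{\left(b,F \right)} = 14 b - 6 F = - 6 F + 14 b$)
$-9970 + L{\left(12,-11 \right)} \left(-147\right) = -9970 + \left(\left(-6\right) \left(-11\right) + 14 \cdot 12\right) \left(-147\right) = -9970 + \left(66 + 168\right) \left(-147\right) = -9970 + 234 \left(-147\right) = -9970 - 34398 = -44368$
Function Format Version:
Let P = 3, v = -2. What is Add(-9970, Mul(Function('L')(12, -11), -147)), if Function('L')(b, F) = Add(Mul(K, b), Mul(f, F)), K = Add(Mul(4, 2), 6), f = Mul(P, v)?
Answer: -44368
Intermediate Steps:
f = -6 (f = Mul(3, -2) = -6)
K = 14 (K = Add(8, 6) = 14)
Function('L')(b, F) = Add(Mul(-6, F), Mul(14, b)) (Function('L')(b, F) = Add(Mul(14, b), Mul(-6, F)) = Add(Mul(-6, F), Mul(14, b)))
Add(-9970, Mul(Function('L')(12, -11), -147)) = Add(-9970, Mul(Add(Mul(-6, -11), Mul(14, 12)), -147)) = Add(-9970, Mul(Add(66, 168), -147)) = Add(-9970, Mul(234, -147)) = Add(-9970, -34398) = -44368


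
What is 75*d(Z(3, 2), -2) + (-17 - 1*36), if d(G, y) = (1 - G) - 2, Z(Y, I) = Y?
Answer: -353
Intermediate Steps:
d(G, y) = -1 - G
75*d(Z(3, 2), -2) + (-17 - 1*36) = 75*(-1 - 1*3) + (-17 - 1*36) = 75*(-1 - 3) + (-17 - 36) = 75*(-4) - 53 = -300 - 53 = -353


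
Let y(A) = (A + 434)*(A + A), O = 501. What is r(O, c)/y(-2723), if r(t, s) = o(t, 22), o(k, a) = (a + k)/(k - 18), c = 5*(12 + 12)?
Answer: 523/6021026802 ≈ 8.6862e-8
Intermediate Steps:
c = 120 (c = 5*24 = 120)
o(k, a) = (a + k)/(-18 + k)
y(A) = 2*A*(434 + A) (y(A) = (434 + A)*(2*A) = 2*A*(434 + A))
r(t, s) = (22 + t)/(-18 + t)
r(O, c)/y(-2723) = ((22 + 501)/(-18 + 501))/((2*(-2723)*(434 - 2723))) = (523/483)/((2*(-2723)*(-2289))) = ((1/483)*523)/12465894 = (523/483)*(1/12465894) = 523/6021026802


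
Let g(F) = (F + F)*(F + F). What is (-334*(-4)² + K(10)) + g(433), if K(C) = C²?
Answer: 744712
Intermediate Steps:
g(F) = 4*F² (g(F) = (2*F)*(2*F) = 4*F²)
(-334*(-4)² + K(10)) + g(433) = (-334*(-4)² + 10²) + 4*433² = (-334*16 + 100) + 4*187489 = (-5344 + 100) + 749956 = -5244 + 749956 = 744712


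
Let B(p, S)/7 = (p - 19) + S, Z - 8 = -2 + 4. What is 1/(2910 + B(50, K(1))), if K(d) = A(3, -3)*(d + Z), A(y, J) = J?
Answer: 1/2896 ≈ 0.00034530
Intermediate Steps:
Z = 10 (Z = 8 + (-2 + 4) = 8 + 2 = 10)
K(d) = -30 - 3*d (K(d) = -3*(d + 10) = -3*(10 + d) = -30 - 3*d)
B(p, S) = -133 + 7*S + 7*p (B(p, S) = 7*((p - 19) + S) = 7*((-19 + p) + S) = 7*(-19 + S + p) = -133 + 7*S + 7*p)
1/(2910 + B(50, K(1))) = 1/(2910 + (-133 + 7*(-30 - 3*1) + 7*50)) = 1/(2910 + (-133 + 7*(-30 - 3) + 350)) = 1/(2910 + (-133 + 7*(-33) + 350)) = 1/(2910 + (-133 - 231 + 350)) = 1/(2910 - 14) = 1/2896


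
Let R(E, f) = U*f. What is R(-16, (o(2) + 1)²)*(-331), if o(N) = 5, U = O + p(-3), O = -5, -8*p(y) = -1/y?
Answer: 120153/2 ≈ 60077.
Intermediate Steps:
p(y) = 1/(8*y) (p(y) = -(-1)/(8*y) = 1/(8*y))
U = -121/24 (U = -5 + (⅛)/(-3) = -5 + (⅛)*(-⅓) = -5 - 1/24 = -121/24 ≈ -5.0417)
R(E, f) = -121*f/24
R(-16, (o(2) + 1)²)*(-331) = -121*(5 + 1)²/24*(-331) = -121/24*6²*(-331) = -121/24*36*(-331) = -363/2*(-331) = 120153/2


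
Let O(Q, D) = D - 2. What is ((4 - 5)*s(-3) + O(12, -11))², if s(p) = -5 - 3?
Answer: 25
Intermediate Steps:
O(Q, D) = -2 + D
s(p) = -8
((4 - 5)*s(-3) + O(12, -11))² = ((4 - 5)*(-8) + (-2 - 11))² = (-1*(-8) - 13)² = (8 - 13)² = (-5)² = 25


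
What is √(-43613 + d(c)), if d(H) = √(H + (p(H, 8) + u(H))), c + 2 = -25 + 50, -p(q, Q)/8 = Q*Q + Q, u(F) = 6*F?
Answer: √(-43613 + I*√415) ≈ 0.0488 + 208.84*I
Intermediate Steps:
p(q, Q) = -8*Q - 8*Q² (p(q, Q) = -8*(Q*Q + Q) = -8*(Q² + Q) = -8*(Q + Q²) = -8*Q - 8*Q²)
c = 23 (c = -2 + (-25 + 50) = -2 + 25 = 23)
d(H) = √(-576 + 7*H) (d(H) = √(H + (-8*8*(1 + 8) + 6*H)) = √(H + (-8*8*9 + 6*H)) = √(H + (-576 + 6*H)) = √(-576 + 7*H))
√(-43613 + d(c)) = √(-43613 + √(-576 + 7*23)) = √(-43613 + √(-576 + 161)) = √(-43613 + √(-415)) = √(-43613 + I*√415)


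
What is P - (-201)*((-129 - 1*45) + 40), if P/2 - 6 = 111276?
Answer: 195630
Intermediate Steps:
P = 222564 (P = 12 + 2*111276 = 12 + 222552 = 222564)
P - (-201)*((-129 - 1*45) + 40) = 222564 - (-201)*((-129 - 1*45) + 40) = 222564 - (-201)*((-129 - 45) + 40) = 222564 - (-201)*(-174 + 40) = 222564 - (-201)*(-134) = 222564 - 1*26934 = 222564 - 26934 = 195630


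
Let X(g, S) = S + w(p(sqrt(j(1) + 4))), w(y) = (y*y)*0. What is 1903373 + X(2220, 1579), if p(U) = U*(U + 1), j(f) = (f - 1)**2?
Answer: 1904952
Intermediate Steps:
j(f) = (-1 + f)**2
p(U) = U*(1 + U)
w(y) = 0 (w(y) = y**2*0 = 0)
X(g, S) = S (X(g, S) = S + 0 = S)
1903373 + X(2220, 1579) = 1903373 + 1579 = 1904952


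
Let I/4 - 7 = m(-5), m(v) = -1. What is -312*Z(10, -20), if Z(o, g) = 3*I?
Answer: -22464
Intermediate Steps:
I = 24 (I = 28 + 4*(-1) = 28 - 4 = 24)
Z(o, g) = 72 (Z(o, g) = 3*24 = 72)
-312*Z(10, -20) = -312*72 = -22464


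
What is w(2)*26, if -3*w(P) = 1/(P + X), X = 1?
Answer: -26/9 ≈ -2.8889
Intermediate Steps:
w(P) = -1/(3*(1 + P)) (w(P) = -1/(3*(P + 1)) = -1/(3*(1 + P)))
w(2)*26 = -1/(3 + 3*2)*26 = -1/(3 + 6)*26 = -1/9*26 = -26/9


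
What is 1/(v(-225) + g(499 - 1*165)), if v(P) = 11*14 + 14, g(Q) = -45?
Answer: 1/123 ≈ 0.0081301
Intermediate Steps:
v(P) = 168 (v(P) = 154 + 14 = 168)
1/(v(-225) + g(499 - 1*165)) = 1/(168 - 45) = 1/123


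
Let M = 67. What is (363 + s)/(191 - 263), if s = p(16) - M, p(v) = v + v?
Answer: -41/9 ≈ -4.5556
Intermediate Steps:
p(v) = 2*v
s = -35 (s = 2*16 - 1*67 = 32 - 67 = -35)
(363 + s)/(191 - 263) = (363 - 35)/(191 - 263) = 328/(-72) = 328*(-1/72) = -41/9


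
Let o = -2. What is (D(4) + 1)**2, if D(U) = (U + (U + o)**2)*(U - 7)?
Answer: 529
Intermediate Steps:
D(U) = (-7 + U)*(U + (-2 + U)**2) (D(U) = (U + (U - 2)**2)*(U - 7) = (U + (-2 + U)**2)*(-7 + U) = (-7 + U)*(U + (-2 + U)**2))
(D(4) + 1)**2 = ((-28 + 4**3 - 10*4**2 + 25*4) + 1)**2 = ((-28 + 64 - 10*16 + 100) + 1)**2 = ((-28 + 64 - 160 + 100) + 1)**2 = (-24 + 1)**2 = (-23)**2 = 529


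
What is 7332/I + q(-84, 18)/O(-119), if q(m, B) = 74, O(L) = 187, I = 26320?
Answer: 17653/26180 ≈ 0.67429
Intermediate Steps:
7332/I + q(-84, 18)/O(-119) = 7332/26320 + 74/187 = 7332*(1/26320) + 74*(1/187) = 39/140 + 74/187 = 17653/26180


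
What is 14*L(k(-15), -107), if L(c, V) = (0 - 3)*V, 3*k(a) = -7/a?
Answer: 4494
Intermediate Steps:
k(a) = -7/(3*a) (k(a) = (-7/a)/3 = -7/(3*a))
L(c, V) = -3*V
14*L(k(-15), -107) = 14*(-3*(-107)) = 14*321 = 4494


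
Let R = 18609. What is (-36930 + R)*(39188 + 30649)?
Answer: -1279483677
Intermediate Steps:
(-36930 + R)*(39188 + 30649) = (-36930 + 18609)*(39188 + 30649) = -18321*69837 = -1279483677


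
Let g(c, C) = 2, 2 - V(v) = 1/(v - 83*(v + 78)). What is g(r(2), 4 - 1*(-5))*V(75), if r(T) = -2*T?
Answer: 25249/6312 ≈ 4.0002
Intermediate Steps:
V(v) = 2 - 1/(-6474 - 82*v) (V(v) = 2 - 1/(v - 83*(v + 78)) = 2 - 1/(v - 83*(78 + v)) = 2 - 1/(v + (-6474 - 83*v)) = 2 - 1/(-6474 - 82*v))
g(r(2), 4 - 1*(-5))*V(75) = 2*((12949 + 164*75)/(2*(3237 + 41*75))) = 2*((12949 + 12300)/(2*(3237 + 3075))) = 2*((½)*25249/6312) = 2*((½)*(1/6312)*25249) = 2*(25249/12624) = 25249/6312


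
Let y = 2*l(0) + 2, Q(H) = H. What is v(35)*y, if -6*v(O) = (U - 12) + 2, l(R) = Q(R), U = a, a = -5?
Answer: 5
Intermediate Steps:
U = -5
l(R) = R
y = 2 (y = 2*0 + 2 = 0 + 2 = 2)
v(O) = 5/2 (v(O) = -((-5 - 12) + 2)/6 = -(-17 + 2)/6 = -1/6*(-15) = 5/2)
v(35)*y = (5/2)*2 = 5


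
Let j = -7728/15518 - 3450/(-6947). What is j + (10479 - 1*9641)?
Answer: 45169611116/53901773 ≈ 838.00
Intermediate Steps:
j = -74658/53901773 (j = -7728*1/15518 - 3450*(-1/6947) = -3864/7759 + 3450/6947 = -74658/53901773 ≈ -0.0013851)
j + (10479 - 1*9641) = -74658/53901773 + (10479 - 1*9641) = -74658/53901773 + (10479 - 9641) = -74658/53901773 + 838 = 45169611116/53901773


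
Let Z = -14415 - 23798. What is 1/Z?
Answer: -1/38213 ≈ -2.6169e-5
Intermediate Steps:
Z = -38213
1/Z = 1/(-38213) = -1/38213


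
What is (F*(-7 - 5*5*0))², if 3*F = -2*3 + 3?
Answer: 49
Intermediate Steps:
F = -1 (F = (-2*3 + 3)/3 = (-6 + 3)/3 = (⅓)*(-3) = -1)
(F*(-7 - 5*5*0))² = (-(-7 - 5*5*0))² = (-(-7 - 25*0))² = (-(-7 + 0))² = (-1*(-7))² = 7² = 49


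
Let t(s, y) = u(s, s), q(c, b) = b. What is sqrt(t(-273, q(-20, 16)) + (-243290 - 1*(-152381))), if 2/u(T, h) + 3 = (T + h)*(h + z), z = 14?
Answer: I*sqrt(1817913720074367)/141411 ≈ 301.51*I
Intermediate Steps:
u(T, h) = 2/(-3 + (14 + h)*(T + h)) (u(T, h) = 2/(-3 + (T + h)*(h + 14)) = 2/(-3 + (T + h)*(14 + h)) = 2/(-3 + (14 + h)*(T + h)))
t(s, y) = 2/(-3 + 2*s**2 + 28*s) (t(s, y) = 2/(-3 + s**2 + 14*s + 14*s + s*s) = 2/(-3 + s**2 + 14*s + 14*s + s**2) = 2/(-3 + 2*s**2 + 28*s))
sqrt(t(-273, q(-20, 16)) + (-243290 - 1*(-152381))) = sqrt(2/(-3 + 2*(-273)**2 + 28*(-273)) + (-243290 - 1*(-152381))) = sqrt(2/(-3 + 2*74529 - 7644) + (-243290 + 152381)) = sqrt(2/(-3 + 149058 - 7644) - 90909) = sqrt(2/141411 - 90909) = sqrt(-12855532597/141411) = I*sqrt(1817913720074367)/141411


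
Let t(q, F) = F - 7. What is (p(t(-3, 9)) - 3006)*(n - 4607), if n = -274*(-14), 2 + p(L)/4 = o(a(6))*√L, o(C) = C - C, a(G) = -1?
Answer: 2323794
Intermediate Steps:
o(C) = 0
t(q, F) = -7 + F
p(L) = -8 (p(L) = -8 + 4*(0*√L) = -8 + 4*0 = -8 + 0 = -8)
n = 3836
(p(t(-3, 9)) - 3006)*(n - 4607) = (-8 - 3006)*(3836 - 4607) = -3014*(-771) = 2323794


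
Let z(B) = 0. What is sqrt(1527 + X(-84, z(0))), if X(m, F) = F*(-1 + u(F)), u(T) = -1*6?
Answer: sqrt(1527) ≈ 39.077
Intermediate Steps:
u(T) = -6
X(m, F) = -7*F (X(m, F) = F*(-1 - 6) = F*(-7) = -7*F)
sqrt(1527 + X(-84, z(0))) = sqrt(1527 - 7*0) = sqrt(1527 + 0) = sqrt(1527)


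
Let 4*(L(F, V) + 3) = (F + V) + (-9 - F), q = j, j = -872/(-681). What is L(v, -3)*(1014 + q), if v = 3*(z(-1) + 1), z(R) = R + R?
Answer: -1382812/227 ≈ -6091.7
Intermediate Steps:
z(R) = 2*R
v = -3 (v = 3*(2*(-1) + 1) = 3*(-2 + 1) = 3*(-1) = -3)
j = 872/681 (j = -872*(-1/681) = 872/681 ≈ 1.2805)
q = 872/681 ≈ 1.2805
L(F, V) = -21/4 + V/4 (L(F, V) = -3 + ((F + V) + (-9 - F))/4 = -3 + (-9 + V)/4 = -3 + (-9/4 + V/4) = -21/4 + V/4)
L(v, -3)*(1014 + q) = (-21/4 + (¼)*(-3))*(1014 + 872/681) = (-21/4 - ¾)*(691406/681) = -6*691406/681 = -1382812/227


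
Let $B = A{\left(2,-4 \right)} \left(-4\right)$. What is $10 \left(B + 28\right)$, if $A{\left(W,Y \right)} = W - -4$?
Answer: $40$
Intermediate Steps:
$A{\left(W,Y \right)} = 4 + W$ ($A{\left(W,Y \right)} = W + 4 = 4 + W$)
$B = -24$ ($B = \left(4 + 2\right) \left(-4\right) = 6 \left(-4\right) = -24$)
$10 \left(B + 28\right) = 10 \left(-24 + 28\right) = 10 \cdot 4 = 40$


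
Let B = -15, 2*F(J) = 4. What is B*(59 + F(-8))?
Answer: -915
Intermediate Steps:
F(J) = 2 (F(J) = (½)*4 = 2)
B*(59 + F(-8)) = -15*(59 + 2) = -15*61 = -915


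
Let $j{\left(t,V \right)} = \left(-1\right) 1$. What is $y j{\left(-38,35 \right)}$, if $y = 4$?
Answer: $-4$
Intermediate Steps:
$j{\left(t,V \right)} = -1$
$y j{\left(-38,35 \right)} = 4 \left(-1\right) = -4$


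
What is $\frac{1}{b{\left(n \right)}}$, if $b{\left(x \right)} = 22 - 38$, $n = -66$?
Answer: $- \frac{1}{16} \approx -0.0625$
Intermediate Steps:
$b{\left(x \right)} = -16$ ($b{\left(x \right)} = 22 - 38 = -16$)
$\frac{1}{b{\left(n \right)}} = \frac{1}{-16} = - \frac{1}{16}$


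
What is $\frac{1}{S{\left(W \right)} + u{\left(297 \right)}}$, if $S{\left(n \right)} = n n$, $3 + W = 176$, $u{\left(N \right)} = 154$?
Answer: $\frac{1}{30083} \approx 3.3241 \cdot 10^{-5}$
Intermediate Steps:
$W = 173$ ($W = -3 + 176 = 173$)
$S{\left(n \right)} = n^{2}$
$\frac{1}{S{\left(W \right)} + u{\left(297 \right)}} = \frac{1}{173^{2} + 154} = \frac{1}{29929 + 154} = \frac{1}{30083}$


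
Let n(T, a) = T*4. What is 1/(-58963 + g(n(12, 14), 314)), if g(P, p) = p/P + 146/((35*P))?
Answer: -35/2063473 ≈ -1.6962e-5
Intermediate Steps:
n(T, a) = 4*T
g(P, p) = 146/(35*P) + p/P (g(P, p) = p/P + 146*(1/(35*P)) = p/P + 146/(35*P) = 146/(35*P) + p/P)
1/(-58963 + g(n(12, 14), 314)) = 1/(-58963 + (146/35 + 314)/((4*12))) = 1/(-58963 + (11136/35)/48) = 1/(-58963 + (1/48)*(11136/35)) = 1/(-58963 + 232/35) = 1/(-2063473/35) = -35/2063473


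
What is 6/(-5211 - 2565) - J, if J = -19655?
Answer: 25472879/1296 ≈ 19655.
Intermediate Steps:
6/(-5211 - 2565) - J = 6/(-5211 - 2565) - 1*(-19655) = 6/(-7776) + 19655 = 6*(-1/7776) + 19655 = -1/1296 + 19655 = 25472879/1296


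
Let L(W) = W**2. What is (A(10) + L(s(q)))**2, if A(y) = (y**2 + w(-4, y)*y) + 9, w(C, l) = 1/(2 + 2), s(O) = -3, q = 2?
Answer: 58081/4 ≈ 14520.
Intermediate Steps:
w(C, l) = 1/4
A(y) = 9 + y**2 + y/4 (A(y) = (y**2 + y/4) + 9 = 9 + y**2 + y/4)
(A(10) + L(s(q)))**2 = ((9 + 10**2 + (1/4)*10) + (-3)**2)**2 = ((9 + 100 + 5/2) + 9)**2 = (223/2 + 9)**2 = (241/2)**2 = 58081/4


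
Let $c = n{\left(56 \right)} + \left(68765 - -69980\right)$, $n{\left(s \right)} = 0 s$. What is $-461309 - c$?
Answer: $-600054$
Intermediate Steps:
$n{\left(s \right)} = 0$
$c = 138745$ ($c = 0 + \left(68765 - -69980\right) = 0 + \left(68765 + 69980\right) = 0 + 138745 = 138745$)
$-461309 - c = -461309 - 138745 = -600054$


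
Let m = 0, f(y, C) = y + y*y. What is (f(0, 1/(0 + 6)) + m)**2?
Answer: 0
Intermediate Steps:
f(y, C) = y + y**2
(f(0, 1/(0 + 6)) + m)**2 = (0*(1 + 0) + 0)**2 = (0*1 + 0)**2 = (0 + 0)**2 = 0**2 = 0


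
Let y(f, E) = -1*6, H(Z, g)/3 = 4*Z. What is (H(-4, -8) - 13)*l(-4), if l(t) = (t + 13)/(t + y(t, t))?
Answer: 549/10 ≈ 54.900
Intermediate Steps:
H(Z, g) = 12*Z (H(Z, g) = 3*(4*Z) = 12*Z)
y(f, E) = -6
l(t) = (13 + t)/(-6 + t) (l(t) = (t + 13)/(t - 6) = (13 + t)/(-6 + t))
(H(-4, -8) - 13)*l(-4) = (12*(-4) - 13)*((13 - 4)/(-6 - 4)) = (-48 - 13)*(9/(-10)) = -(-61)*9/10 = -61*(-9/10) = 549/10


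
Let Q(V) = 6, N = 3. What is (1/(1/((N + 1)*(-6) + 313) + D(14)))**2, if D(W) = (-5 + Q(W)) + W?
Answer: 83521/18800896 ≈ 0.0044424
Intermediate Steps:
D(W) = 1 + W (D(W) = (-5 + 6) + W = 1 + W)
(1/(1/((N + 1)*(-6) + 313) + D(14)))**2 = (1/(1/((3 + 1)*(-6) + 313) + (1 + 14)))**2 = (1/(1/(4*(-6) + 313) + 15))**2 = (1/(1/(-24 + 313) + 15))**2 = (1/(1/289 + 15))**2 = (1/(4336/289))**2 = (289/4336)**2 = 83521/18800896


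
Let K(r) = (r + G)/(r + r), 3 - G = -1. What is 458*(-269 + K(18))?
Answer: -1106299/9 ≈ -1.2292e+5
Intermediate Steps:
G = 4 (G = 3 - 1*(-1) = 3 + 1 = 4)
K(r) = (4 + r)/(2*r) (K(r) = (r + 4)/(r + r) = (4 + r)/((2*r)) = (4 + r)*(1/(2*r)) = (4 + r)/(2*r))
458*(-269 + K(18)) = 458*(-269 + (½)*(4 + 18)/18) = 458*(-269 + (½)*(1/18)*22) = 458*(-269 + 11/18) = 458*(-4831/18) = -1106299/9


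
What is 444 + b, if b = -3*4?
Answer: 432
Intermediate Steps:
b = -12 (b = -1*12 = -12)
444 + b = 444 - 12 = 432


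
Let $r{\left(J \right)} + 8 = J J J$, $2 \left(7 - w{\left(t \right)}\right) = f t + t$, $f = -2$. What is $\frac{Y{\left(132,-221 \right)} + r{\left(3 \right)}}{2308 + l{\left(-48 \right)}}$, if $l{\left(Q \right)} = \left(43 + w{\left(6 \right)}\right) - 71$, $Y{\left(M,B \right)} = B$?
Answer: $- \frac{101}{1145} \approx -0.08821$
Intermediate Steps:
$w{\left(t \right)} = 7 + \frac{t}{2}$ ($w{\left(t \right)} = 7 - \frac{- 2 t + t}{2} = 7 - \frac{\left(-1\right) t}{2} = 7 + \frac{t}{2}$)
$r{\left(J \right)} = -8 + J^{3}$ ($r{\left(J \right)} = -8 + J J J = -8 + J^{2} J = -8 + J^{3}$)
$l{\left(Q \right)} = -18$ ($l{\left(Q \right)} = \left(43 + \left(7 + \frac{1}{2} \cdot 6\right)\right) - 71 = \left(43 + \left(7 + 3\right)\right) - 71 = \left(43 + 10\right) - 71 = 53 - 71 = -18$)
$\frac{Y{\left(132,-221 \right)} + r{\left(3 \right)}}{2308 + l{\left(-48 \right)}} = \frac{-221 - \left(8 - 3^{3}\right)}{2308 - 18} = \frac{-221 + \left(-8 + 27\right)}{2290} = \left(-221 + 19\right) \frac{1}{2290} = \left(-202\right) \frac{1}{2290} = - \frac{101}{1145}$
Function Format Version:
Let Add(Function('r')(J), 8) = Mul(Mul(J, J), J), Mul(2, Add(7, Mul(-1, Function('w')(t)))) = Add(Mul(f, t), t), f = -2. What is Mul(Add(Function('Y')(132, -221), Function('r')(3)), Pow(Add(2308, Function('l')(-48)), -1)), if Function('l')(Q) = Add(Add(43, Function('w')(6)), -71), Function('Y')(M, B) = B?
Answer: Rational(-101, 1145) ≈ -0.088210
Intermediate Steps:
Function('w')(t) = Add(7, Mul(Rational(1, 2), t)) (Function('w')(t) = Add(7, Mul(Rational(-1, 2), Add(Mul(-2, t), t))) = Add(7, Mul(Rational(-1, 2), Mul(-1, t))) = Add(7, Mul(Rational(1, 2), t)))
Function('r')(J) = Add(-8, Pow(J, 3)) (Function('r')(J) = Add(-8, Mul(Mul(J, J), J)) = Add(-8, Mul(Pow(J, 2), J)) = Add(-8, Pow(J, 3)))
Function('l')(Q) = -18 (Function('l')(Q) = Add(Add(43, Add(7, Mul(Rational(1, 2), 6))), -71) = Add(Add(43, Add(7, 3)), -71) = Add(Add(43, 10), -71) = Add(53, -71) = -18)
Mul(Add(Function('Y')(132, -221), Function('r')(3)), Pow(Add(2308, Function('l')(-48)), -1)) = Mul(Add(-221, Add(-8, Pow(3, 3))), Pow(Add(2308, -18), -1)) = Mul(Add(-221, Add(-8, 27)), Pow(2290, -1)) = Mul(Add(-221, 19), Rational(1, 2290)) = Mul(-202, Rational(1, 2290)) = Rational(-101, 1145)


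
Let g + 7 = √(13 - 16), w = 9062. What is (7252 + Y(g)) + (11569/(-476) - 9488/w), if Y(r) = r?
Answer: 15571019937/2156756 + I*√3 ≈ 7219.6 + 1.732*I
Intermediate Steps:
g = -7 + I*√3 (g = -7 + √(13 - 16) = -7 + √(-3) = -7 + I*√3 ≈ -7.0 + 1.732*I)
(7252 + Y(g)) + (11569/(-476) - 9488/w) = (7252 + (-7 + I*√3)) + (11569/(-476) - 9488/9062) = (7245 + I*√3) + (11569*(-1/476) - 9488*1/9062) = (7245 + I*√3) + (-11569/476 - 4744/4531) = (7245 + I*√3) - 54677283/2156756 = 15571019937/2156756 + I*√3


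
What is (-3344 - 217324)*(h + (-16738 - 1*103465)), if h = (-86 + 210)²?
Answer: 23131964436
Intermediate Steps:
h = 15376 (h = 124² = 15376)
(-3344 - 217324)*(h + (-16738 - 1*103465)) = (-3344 - 217324)*(15376 + (-16738 - 1*103465)) = -220668*(15376 + (-16738 - 103465)) = -220668*(15376 - 120203) = -220668*(-104827) = 23131964436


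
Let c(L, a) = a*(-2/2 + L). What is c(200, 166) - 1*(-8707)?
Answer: 41741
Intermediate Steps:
c(L, a) = a*(-1 + L) (c(L, a) = a*(-2*½ + L) = a*(-1 + L))
c(200, 166) - 1*(-8707) = 166*(-1 + 200) - 1*(-8707) = 166*199 + 8707 = 33034 + 8707 = 41741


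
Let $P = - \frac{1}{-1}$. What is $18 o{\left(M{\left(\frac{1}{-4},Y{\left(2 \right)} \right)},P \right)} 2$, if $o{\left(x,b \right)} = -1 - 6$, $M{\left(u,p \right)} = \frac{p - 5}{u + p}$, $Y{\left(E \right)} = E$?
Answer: $-252$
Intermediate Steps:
$M{\left(u,p \right)} = \frac{-5 + p}{p + u}$
$P = 1$ ($P = \left(-1\right) \left(-1\right) = 1$)
$o{\left(x,b \right)} = -7$ ($o{\left(x,b \right)} = -1 - 6 = -7$)
$18 o{\left(M{\left(\frac{1}{-4},Y{\left(2 \right)} \right)},P \right)} 2 = 18 \left(-7\right) 2 = \left(-126\right) 2 = -252$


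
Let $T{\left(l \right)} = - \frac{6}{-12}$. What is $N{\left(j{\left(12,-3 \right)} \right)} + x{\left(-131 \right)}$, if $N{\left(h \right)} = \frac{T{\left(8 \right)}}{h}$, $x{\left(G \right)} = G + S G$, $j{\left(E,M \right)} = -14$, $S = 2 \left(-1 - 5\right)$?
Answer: $\frac{40347}{28} \approx 1441.0$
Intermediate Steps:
$S = -12$ ($S = 2 \left(-6\right) = -12$)
$x{\left(G \right)} = - 11 G$ ($x{\left(G \right)} = G - 12 G = - 11 G$)
$T{\left(l \right)} = \frac{1}{2}$ ($T{\left(l \right)} = \left(-6\right) \left(- \frac{1}{12}\right) = \frac{1}{2}$)
$N{\left(h \right)} = \frac{1}{2 h}$
$N{\left(j{\left(12,-3 \right)} \right)} + x{\left(-131 \right)} = \frac{1}{2 \left(-14\right)} - -1441 = \frac{1}{2} \left(- \frac{1}{14}\right) + 1441 = - \frac{1}{28} + 1441 = \frac{40347}{28}$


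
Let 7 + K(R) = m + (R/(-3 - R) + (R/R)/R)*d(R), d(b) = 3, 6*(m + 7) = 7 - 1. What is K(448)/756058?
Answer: -3227383/152760006784 ≈ -2.1127e-5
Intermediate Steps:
m = -6 (m = -7 + (7 - 1)/6 = -7 + (1/6)*6 = -7 + 1 = -6)
K(R) = -13 + 3/R + 3*R/(-3 - R) (K(R) = -7 + (-6 + (R/(-3 - R) + (R/R)/R)*3) = -7 + (-6 + (R/(-3 - R) + 1/R)*3) = -7 + (-6 + (1/R + R/(-3 - R))*3) = -7 + (-6 + (3/R + 3*R/(-3 - R))) = -7 + (-6 + 3/R + 3*R/(-3 - R)) = -13 + 3/R + 3*R/(-3 - R))
K(448)/756058 = ((9 - 36*448 - 16*448**2)/(448*(3 + 448)))/756058 = ((1/448)*(9 - 16128 - 16*200704)/451)*(1/756058) = ((1/448)*(1/451)*(9 - 16128 - 3211264))*(1/756058) = ((1/448)*(1/451)*(-3227383))*(1/756058) = -3227383/202048*1/756058 = -3227383/152760006784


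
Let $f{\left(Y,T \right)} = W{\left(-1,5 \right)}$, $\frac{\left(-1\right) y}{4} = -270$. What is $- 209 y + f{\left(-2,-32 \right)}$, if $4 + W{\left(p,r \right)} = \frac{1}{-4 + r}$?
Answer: $-225723$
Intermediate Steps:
$y = 1080$ ($y = \left(-4\right) \left(-270\right) = 1080$)
$W{\left(p,r \right)} = -4 + \frac{1}{-4 + r}$
$f{\left(Y,T \right)} = -3$ ($f{\left(Y,T \right)} = \frac{17 - 20}{-4 + 5} = \frac{17 - 20}{1} = 1 \left(-3\right) = -3$)
$- 209 y + f{\left(-2,-32 \right)} = \left(-209\right) 1080 - 3 = -225720 - 3 = -225723$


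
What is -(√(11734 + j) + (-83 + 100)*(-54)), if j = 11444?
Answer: 918 - √23178 ≈ 765.76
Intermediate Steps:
-(√(11734 + j) + (-83 + 100)*(-54)) = -(√(11734 + 11444) + (-83 + 100)*(-54)) = -(√23178 + 17*(-54)) = -(√23178 - 918) = -(-918 + √23178) = 918 - √23178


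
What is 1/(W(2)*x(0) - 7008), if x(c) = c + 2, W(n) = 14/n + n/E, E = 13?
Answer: -13/90918 ≈ -0.00014299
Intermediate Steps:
W(n) = 14/n + n/13
x(c) = 2 + c
1/(W(2)*x(0) - 7008) = 1/((14/2 + (1/13)*2)*(2 + 0) - 7008) = 1/((14*(½) + 2/13)*2 - 7008) = 1/((7 + 2/13)*2 - 7008) = 1/((93/13)*2 - 7008) = 1/(186/13 - 7008) = 1/(-90918/13) = -13/90918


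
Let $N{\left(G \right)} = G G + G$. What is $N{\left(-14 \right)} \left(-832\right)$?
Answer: $-151424$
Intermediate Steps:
$N{\left(G \right)} = G + G^{2}$ ($N{\left(G \right)} = G^{2} + G = G + G^{2}$)
$N{\left(-14 \right)} \left(-832\right) = - 14 \left(1 - 14\right) \left(-832\right) = \left(-14\right) \left(-13\right) \left(-832\right) = 182 \left(-832\right) = -151424$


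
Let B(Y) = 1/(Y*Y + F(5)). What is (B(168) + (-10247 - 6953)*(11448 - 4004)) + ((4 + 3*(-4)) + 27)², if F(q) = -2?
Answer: -3613444381457/28222 ≈ -1.2804e+8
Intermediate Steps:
B(Y) = 1/(-2 + Y²) (B(Y) = 1/(Y*Y - 2) = 1/(Y² - 2) = 1/(-2 + Y²))
(B(168) + (-10247 - 6953)*(11448 - 4004)) + ((4 + 3*(-4)) + 27)² = (1/(-2 + 168²) + (-10247 - 6953)*(11448 - 4004)) + ((4 + 3*(-4)) + 27)² = (1/(-2 + 28224) - 17200*7444) + ((4 - 12) + 27)² = (1/28222 - 128036800) + (-8 + 27)² = (1/28222 - 128036800) + 19² = -3613454569599/28222 + 361 = -3613444381457/28222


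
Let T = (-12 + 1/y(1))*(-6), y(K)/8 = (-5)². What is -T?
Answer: -7197/100 ≈ -71.970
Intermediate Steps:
y(K) = 200 (y(K) = 8*(-5)² = 8*25 = 200)
T = 7197/100 (T = (-12 + 1/200)*(-6) = -2399/200*(-6) = 7197/100 ≈ 71.970)
-T = -1*7197/100 = -7197/100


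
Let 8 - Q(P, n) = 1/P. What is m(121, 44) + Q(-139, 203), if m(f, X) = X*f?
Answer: 741149/139 ≈ 5332.0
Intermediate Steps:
Q(P, n) = 8 - 1/P
m(121, 44) + Q(-139, 203) = 44*121 + (8 - 1/(-139)) = 5324 + (8 - 1*(-1/139)) = 5324 + (8 + 1/139) = 5324 + 1113/139 = 741149/139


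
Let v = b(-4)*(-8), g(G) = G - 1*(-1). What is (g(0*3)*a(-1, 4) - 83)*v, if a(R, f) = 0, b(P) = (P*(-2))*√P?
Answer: 10624*I ≈ 10624.0*I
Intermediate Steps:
g(G) = 1 + G (g(G) = G + 1 = 1 + G)
b(P) = -2*P^(3/2) (b(P) = (-2*P)*√P = -2*P^(3/2))
v = -128*I (v = -(-16)*I*(-8) = (16*I)*(-8) = -128*I ≈ -128.0*I)
(g(0*3)*a(-1, 4) - 83)*v = ((1 + 0*3)*0 - 83)*(-128*I) = ((1 + 0)*0 - 83)*(-128*I) = (1*0 - 83)*(-128*I) = (0 - 83)*(-128*I) = -(-10624)*I = 10624*I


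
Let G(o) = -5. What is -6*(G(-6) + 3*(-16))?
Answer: 318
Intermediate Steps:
-6*(G(-6) + 3*(-16)) = -6*(-5 + 3*(-16)) = -6*(-5 - 48) = -6*(-53) = 318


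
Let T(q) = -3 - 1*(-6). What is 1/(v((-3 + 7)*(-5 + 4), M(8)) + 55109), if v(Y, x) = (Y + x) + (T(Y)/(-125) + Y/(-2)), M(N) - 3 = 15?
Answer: 125/6890622 ≈ 1.8141e-5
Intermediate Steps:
M(N) = 18 (M(N) = 3 + 15 = 18)
T(q) = 3 (T(q) = -3 + 6 = 3)
v(Y, x) = -3/125 + x + Y/2 (v(Y, x) = (Y + x) + (3/(-125) + Y/(-2)) = (Y + x) + (3*(-1/125) + Y*(-1/2)) = (Y + x) + (-3/125 - Y/2) = -3/125 + x + Y/2)
1/(v((-3 + 7)*(-5 + 4), M(8)) + 55109) = 1/((-3/125 + 18 + ((-3 + 7)*(-5 + 4))/2) + 55109) = 1/((-3/125 + 18 + (4*(-1))/2) + 55109) = 1/((-3/125 + 18 + (1/2)*(-4)) + 55109) = 1/((-3/125 + 18 - 2) + 55109) = 1/(1997/125 + 55109) = 1/(6890622/125) = 125/6890622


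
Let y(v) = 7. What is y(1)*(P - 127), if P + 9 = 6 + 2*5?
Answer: -840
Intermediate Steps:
P = 7 (P = -9 + (6 + 2*5) = -9 + (6 + 10) = -9 + 16 = 7)
y(1)*(P - 127) = 7*(7 - 127) = 7*(-120) = -840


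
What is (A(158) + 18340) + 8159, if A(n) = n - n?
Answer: 26499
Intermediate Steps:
A(n) = 0
(A(158) + 18340) + 8159 = (0 + 18340) + 8159 = 18340 + 8159 = 26499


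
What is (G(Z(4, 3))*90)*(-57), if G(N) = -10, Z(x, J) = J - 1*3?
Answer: 51300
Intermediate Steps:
Z(x, J) = -3 + J (Z(x, J) = J - 3 = -3 + J)
(G(Z(4, 3))*90)*(-57) = -10*90*(-57) = -900*(-57) = 51300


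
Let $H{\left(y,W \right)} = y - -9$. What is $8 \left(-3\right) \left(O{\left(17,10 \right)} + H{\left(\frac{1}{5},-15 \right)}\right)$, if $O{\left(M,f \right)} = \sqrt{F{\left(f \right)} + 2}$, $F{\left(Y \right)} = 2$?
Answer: $- \frac{1344}{5} \approx -268.8$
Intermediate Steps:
$H{\left(y,W \right)} = 9 + y$ ($H{\left(y,W \right)} = y + 9 = 9 + y$)
$O{\left(M,f \right)} = 2$ ($O{\left(M,f \right)} = \sqrt{2 + 2} = \sqrt{4} = 2$)
$8 \left(-3\right) \left(O{\left(17,10 \right)} + H{\left(\frac{1}{5},-15 \right)}\right) = 8 \left(-3\right) \left(2 + \left(9 + \frac{1}{5}\right)\right) = - 24 \left(2 + \left(9 + \frac{1}{5}\right)\right) = - 24 \left(2 + \frac{46}{5}\right) = \left(-24\right) \frac{56}{5} = - \frac{1344}{5}$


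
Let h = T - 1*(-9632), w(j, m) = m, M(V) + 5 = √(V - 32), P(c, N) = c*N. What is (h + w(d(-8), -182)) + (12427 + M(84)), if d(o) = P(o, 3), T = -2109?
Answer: 19763 + 2*√13 ≈ 19770.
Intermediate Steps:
P(c, N) = N*c
M(V) = -5 + √(-32 + V) (M(V) = -5 + √(V - 32) = -5 + √(-32 + V))
d(o) = 3*o
h = 7523 (h = -2109 - 1*(-9632) = -2109 + 9632 = 7523)
(h + w(d(-8), -182)) + (12427 + M(84)) = (7523 - 182) + (12427 + (-5 + √(-32 + 84))) = 7341 + (12427 + (-5 + √52)) = 7341 + (12427 + (-5 + 2*√13)) = 7341 + (12422 + 2*√13) = 19763 + 2*√13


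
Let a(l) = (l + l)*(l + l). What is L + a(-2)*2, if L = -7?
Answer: 25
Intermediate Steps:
a(l) = 4*l**2 (a(l) = (2*l)*(2*l) = 4*l**2)
L + a(-2)*2 = -7 + (4*(-2)**2)*2 = -7 + (4*4)*2 = -7 + 16*2 = -7 + 32 = 25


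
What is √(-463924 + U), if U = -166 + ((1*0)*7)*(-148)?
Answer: I*√464090 ≈ 681.24*I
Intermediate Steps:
U = -166 (U = -166 + (0*7)*(-148) = -166 + 0*(-148) = -166 + 0 = -166)
√(-463924 + U) = √(-463924 - 166) = √(-464090) = I*√464090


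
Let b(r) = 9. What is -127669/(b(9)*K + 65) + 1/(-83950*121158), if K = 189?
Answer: -649274366467333/8981182050300 ≈ -72.293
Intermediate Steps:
-127669/(b(9)*K + 65) + 1/(-83950*121158) = -127669/(9*189 + 65) + 1/(-83950*121158) = -127669/(1701 + 65) - 1/83950*1/121158 = -127669/1766 - 1/10171214100 = -649274366467333/8981182050300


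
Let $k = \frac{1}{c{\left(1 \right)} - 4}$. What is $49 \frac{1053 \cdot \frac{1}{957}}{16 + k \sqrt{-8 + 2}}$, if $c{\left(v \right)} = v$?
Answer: $\frac{58968}{17545} + \frac{2457 i \sqrt{6}}{35090} \approx 3.361 + 0.17151 i$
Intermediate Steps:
$k = - \frac{1}{3}$ ($k = \frac{1}{1 - 4} = \frac{1}{-3} = - \frac{1}{3} \approx -0.33333$)
$49 \frac{1053 \cdot \frac{1}{957}}{16 + k \sqrt{-8 + 2}} = 49 \frac{1053 \cdot \frac{1}{957}}{16 - \frac{\sqrt{-8 + 2}}{3}} = 49 \frac{1053 \cdot \frac{1}{957}}{16 - \frac{\sqrt{-6}}{3}} = 49 \frac{351}{319 \left(16 - \frac{i \sqrt{6}}{3}\right)} = \frac{17199}{319 \left(16 - \frac{i \sqrt{6}}{3}\right)}$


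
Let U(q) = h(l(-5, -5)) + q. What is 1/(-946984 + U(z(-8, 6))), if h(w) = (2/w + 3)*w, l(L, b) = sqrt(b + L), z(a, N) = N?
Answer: -473488/448381772333 - 3*I*sqrt(10)/896763544666 ≈ -1.056e-6 - 1.0579e-11*I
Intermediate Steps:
l(L, b) = sqrt(L + b)
h(w) = w*(3 + 2/w) (h(w) = (3 + 2/w)*w = w*(3 + 2/w))
U(q) = 2 + q + 3*I*sqrt(10) (U(q) = (2 + 3*sqrt(-5 - 5)) + q = (2 + 3*sqrt(-10)) + q = (2 + 3*(I*sqrt(10))) + q = (2 + 3*I*sqrt(10)) + q = 2 + q + 3*I*sqrt(10))
1/(-946984 + U(z(-8, 6))) = 1/(-946984 + (2 + 6 + 3*I*sqrt(10))) = 1/(-946984 + (8 + 3*I*sqrt(10))) = 1/(-946976 + 3*I*sqrt(10))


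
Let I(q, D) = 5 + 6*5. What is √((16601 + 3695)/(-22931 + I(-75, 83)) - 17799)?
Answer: 5*I*√647998458/954 ≈ 133.42*I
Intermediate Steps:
I(q, D) = 35 (I(q, D) = 5 + 30 = 35)
√((16601 + 3695)/(-22931 + I(-75, 83)) - 17799) = √((16601 + 3695)/(-22931 + 35) - 17799) = √(20296/(-22896) - 17799) = √(20296*(-1/22896) - 17799) = √(-2537/2862 - 17799) = √(-50943275/2862) = 5*I*√647998458/954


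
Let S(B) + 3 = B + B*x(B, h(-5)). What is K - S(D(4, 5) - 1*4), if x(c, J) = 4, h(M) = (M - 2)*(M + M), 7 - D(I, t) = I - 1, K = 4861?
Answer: 4864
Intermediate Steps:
D(I, t) = 8 - I (D(I, t) = 7 - (I - 1) = 7 - (-1 + I) = 7 + (1 - I) = 8 - I)
h(M) = 2*M*(-2 + M) (h(M) = (-2 + M)*(2*M) = 2*M*(-2 + M))
S(B) = -3 + 5*B (S(B) = -3 + (B + B*4) = -3 + (B + 4*B) = -3 + 5*B)
K - S(D(4, 5) - 1*4) = 4861 - (-3 + 5*((8 - 1*4) - 1*4)) = 4861 - (-3 + 5*((8 - 4) - 4)) = 4861 - (-3 + 5*(4 - 4)) = 4861 - (-3 + 5*0) = 4861 - (-3 + 0) = 4861 - 1*(-3) = 4861 + 3 = 4864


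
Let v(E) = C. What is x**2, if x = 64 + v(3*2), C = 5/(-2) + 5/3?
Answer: 143641/36 ≈ 3990.0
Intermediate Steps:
C = -5/6 (C = 5*(-1/2) + 5*(1/3) = -5/2 + 5/3 = -5/6 ≈ -0.83333)
v(E) = -5/6
x = 379/6 (x = 64 - 5/6 = 379/6 ≈ 63.167)
x**2 = (379/6)**2 = 143641/36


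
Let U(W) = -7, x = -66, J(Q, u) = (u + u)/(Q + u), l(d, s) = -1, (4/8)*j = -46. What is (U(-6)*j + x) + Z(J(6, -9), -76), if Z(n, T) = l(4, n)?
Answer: 577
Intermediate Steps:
j = -92 (j = 2*(-46) = -92)
J(Q, u) = 2*u/(Q + u) (J(Q, u) = (2*u)/(Q + u) = 2*u/(Q + u))
Z(n, T) = -1
(U(-6)*j + x) + Z(J(6, -9), -76) = (-7*(-92) - 66) - 1 = (644 - 66) - 1 = 578 - 1 = 577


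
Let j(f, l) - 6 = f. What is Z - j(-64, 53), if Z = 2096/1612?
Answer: 23898/403 ≈ 59.300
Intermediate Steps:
j(f, l) = 6 + f
Z = 524/403 (Z = 2096*(1/1612) = 524/403 ≈ 1.3002)
Z - j(-64, 53) = 524/403 - (6 - 64) = 524/403 - 1*(-58) = 524/403 + 58 = 23898/403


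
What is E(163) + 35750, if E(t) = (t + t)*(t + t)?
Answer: 142026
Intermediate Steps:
E(t) = 4*t² (E(t) = (2*t)*(2*t) = 4*t²)
E(163) + 35750 = 4*163² + 35750 = 4*26569 + 35750 = 106276 + 35750 = 142026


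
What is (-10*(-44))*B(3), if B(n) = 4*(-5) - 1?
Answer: -9240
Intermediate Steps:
B(n) = -21 (B(n) = -20 - 1 = -21)
(-10*(-44))*B(3) = -10*(-44)*(-21) = 440*(-21) = -9240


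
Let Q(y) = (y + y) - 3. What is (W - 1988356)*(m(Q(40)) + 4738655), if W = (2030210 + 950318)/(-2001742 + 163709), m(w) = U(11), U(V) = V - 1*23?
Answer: -17318161838051997468/1838033 ≈ -9.4221e+12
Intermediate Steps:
Q(y) = -3 + 2*y (Q(y) = 2*y - 3 = -3 + 2*y)
U(V) = -23 + V (U(V) = V - 23 = -23 + V)
m(w) = -12 (m(w) = -23 + 11 = -12)
W = -2980528/1838033 (W = 2980528/(-1838033) = 2980528*(-1/1838033) = -2980528/1838033 ≈ -1.6216)
(W - 1988356)*(m(Q(40)) + 4738655) = (-2980528/1838033 - 1988356)*(-12 + 4738655) = -3654666924276/1838033*4738643 = -17318161838051997468/1838033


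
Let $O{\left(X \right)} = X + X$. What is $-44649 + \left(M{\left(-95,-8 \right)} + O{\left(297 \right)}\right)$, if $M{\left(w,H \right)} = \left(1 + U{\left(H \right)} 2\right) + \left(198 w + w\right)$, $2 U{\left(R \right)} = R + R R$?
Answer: $-62903$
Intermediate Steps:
$O{\left(X \right)} = 2 X$
$U{\left(R \right)} = \frac{R}{2} + \frac{R^{2}}{2}$ ($U{\left(R \right)} = \frac{R + R R}{2} = \frac{R + R^{2}}{2} = \frac{R}{2} + \frac{R^{2}}{2}$)
$M{\left(w,H \right)} = 1 + 199 w + H \left(1 + H\right)$ ($M{\left(w,H \right)} = \left(1 + \frac{H \left(1 + H\right)}{2} \cdot 2\right) + \left(198 w + w\right) = \left(1 + H \left(1 + H\right)\right) + 199 w = 1 + 199 w + H \left(1 + H\right)$)
$-44649 + \left(M{\left(-95,-8 \right)} + O{\left(297 \right)}\right) = -44649 + \left(\left(1 + 199 \left(-95\right) - 8 \left(1 - 8\right)\right) + 2 \cdot 297\right) = -44649 + \left(\left(1 - 18905 - -56\right) + 594\right) = -44649 + \left(\left(1 - 18905 + 56\right) + 594\right) = -44649 + \left(-18848 + 594\right) = -44649 - 18254 = -62903$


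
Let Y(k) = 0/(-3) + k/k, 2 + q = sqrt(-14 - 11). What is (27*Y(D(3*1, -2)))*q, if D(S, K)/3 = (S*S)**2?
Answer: -54 + 135*I ≈ -54.0 + 135.0*I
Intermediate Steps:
q = -2 + 5*I (q = -2 + sqrt(-14 - 11) = -2 + sqrt(-25) = -2 + 5*I ≈ -2.0 + 5.0*I)
D(S, K) = 3*S**4 (D(S, K) = 3*(S*S)**2 = 3*(S**2)**2 = 3*S**4)
Y(k) = 1 (Y(k) = 0*(-1/3) + 1 = 0 + 1 = 1)
(27*Y(D(3*1, -2)))*q = (27*1)*(-2 + 5*I) = 27*(-2 + 5*I) = -54 + 135*I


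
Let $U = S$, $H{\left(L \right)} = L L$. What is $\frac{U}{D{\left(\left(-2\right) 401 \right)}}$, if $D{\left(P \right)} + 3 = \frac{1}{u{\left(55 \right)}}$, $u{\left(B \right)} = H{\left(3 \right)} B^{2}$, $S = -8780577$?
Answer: $\frac{239051208825}{81674} \approx 2.9269 \cdot 10^{6}$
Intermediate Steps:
$H{\left(L \right)} = L^{2}$
$U = -8780577$
$u{\left(B \right)} = 9 B^{2}$ ($u{\left(B \right)} = 3^{2} B^{2} = 9 B^{2}$)
$D{\left(P \right)} = - \frac{81674}{27225}$ ($D{\left(P \right)} = -3 + \frac{1}{9 \cdot 55^{2}} = -3 + \frac{1}{9 \cdot 3025} = -3 + \frac{1}{27225} = - \frac{81674}{27225}$)
$\frac{U}{D{\left(\left(-2\right) 401 \right)}} = - \frac{8780577}{- \frac{81674}{27225}} = \left(-8780577\right) \left(- \frac{27225}{81674}\right) = \frac{239051208825}{81674}$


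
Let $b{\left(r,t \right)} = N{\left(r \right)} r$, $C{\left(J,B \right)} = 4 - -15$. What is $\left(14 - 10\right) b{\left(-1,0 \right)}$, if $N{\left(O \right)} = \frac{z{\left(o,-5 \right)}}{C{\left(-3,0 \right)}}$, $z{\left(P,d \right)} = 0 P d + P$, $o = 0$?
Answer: $0$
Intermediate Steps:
$z{\left(P,d \right)} = P$ ($z{\left(P,d \right)} = 0 d + P = 0 + P = P$)
$C{\left(J,B \right)} = 19$ ($C{\left(J,B \right)} = 4 + 15 = 19$)
$N{\left(O \right)} = 0$ ($N{\left(O \right)} = \frac{0}{19} = 0 \cdot \frac{1}{19} = 0$)
$b{\left(r,t \right)} = 0$ ($b{\left(r,t \right)} = 0 r = 0$)
$\left(14 - 10\right) b{\left(-1,0 \right)} = \left(14 - 10\right) 0 = 4 \cdot 0 = 0$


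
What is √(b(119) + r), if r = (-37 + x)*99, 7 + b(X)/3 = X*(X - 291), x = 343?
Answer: 3*I*√3459 ≈ 176.44*I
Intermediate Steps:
b(X) = -21 + 3*X*(-291 + X) (b(X) = -21 + 3*(X*(X - 291)) = -21 + 3*(X*(-291 + X)) = -21 + 3*X*(-291 + X))
r = 30294 (r = (-37 + 343)*99 = 306*99 = 30294)
√(b(119) + r) = √((-21 - 873*119 + 3*119²) + 30294) = √((-21 - 103887 + 3*14161) + 30294) = √((-21 - 103887 + 42483) + 30294) = √(-61425 + 30294) = √(-31131) = 3*I*√3459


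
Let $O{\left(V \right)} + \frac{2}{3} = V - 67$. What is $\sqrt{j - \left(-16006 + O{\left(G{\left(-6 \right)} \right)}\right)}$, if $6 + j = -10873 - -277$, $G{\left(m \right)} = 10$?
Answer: $\frac{\sqrt{49155}}{3} \approx 73.903$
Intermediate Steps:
$O{\left(V \right)} = - \frac{203}{3} + V$ ($O{\left(V \right)} = - \frac{2}{3} + \left(V - 67\right) = - \frac{2}{3} + \left(-67 + V\right) = - \frac{203}{3} + V$)
$j = -10602$ ($j = -6 - 10596 = -10602$)
$\sqrt{j - \left(-16006 + O{\left(G{\left(-6 \right)} \right)}\right)} = \sqrt{-10602 + \left(16006 - \left(- \frac{203}{3} + 10\right)\right)} = \sqrt{-10602 + \left(16006 - - \frac{173}{3}\right)} = \sqrt{-10602 + \left(16006 + \frac{173}{3}\right)} = \sqrt{-10602 + \frac{48191}{3}} = \sqrt{\frac{16385}{3}} = \frac{\sqrt{49155}}{3}$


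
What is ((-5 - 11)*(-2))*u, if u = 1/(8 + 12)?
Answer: 8/5 ≈ 1.6000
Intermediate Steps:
u = 1/20 ≈ 0.050000
((-5 - 11)*(-2))*u = ((-5 - 11)*(-2))*(1/20) = -16*(-2)*(1/20) = 32*(1/20) = 8/5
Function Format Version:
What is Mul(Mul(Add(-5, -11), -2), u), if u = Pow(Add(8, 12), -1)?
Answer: Rational(8, 5) ≈ 1.6000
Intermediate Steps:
u = Rational(1, 20) (u = Pow(20, -1) = Rational(1, 20) ≈ 0.050000)
Mul(Mul(Add(-5, -11), -2), u) = Mul(Mul(Add(-5, -11), -2), Rational(1, 20)) = Mul(Mul(-16, -2), Rational(1, 20)) = Mul(32, Rational(1, 20)) = Rational(8, 5)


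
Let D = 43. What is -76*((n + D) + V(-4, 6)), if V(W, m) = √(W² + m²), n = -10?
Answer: -2508 - 152*√13 ≈ -3056.0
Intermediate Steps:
-76*((n + D) + V(-4, 6)) = -76*((-10 + 43) + √((-4)² + 6²)) = -76*(33 + √(16 + 36)) = -76*(33 + √52) = -76*(33 + 2*√13) = -2508 - 152*√13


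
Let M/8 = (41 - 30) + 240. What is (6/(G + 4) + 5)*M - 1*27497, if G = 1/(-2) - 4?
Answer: -41553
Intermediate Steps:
G = -9/2 (G = 1*(-1/2) - 4 = -1/2 - 4 = -9/2 ≈ -4.5000)
M = 2008 (M = 8*((41 - 30) + 240) = 8*(11 + 240) = 8*251 = 2008)
(6/(G + 4) + 5)*M - 1*27497 = (6/(-9/2 + 4) + 5)*2008 - 1*27497 = (6/(-1/2) + 5)*2008 - 27497 = (-2*6 + 5)*2008 - 27497 = (-12 + 5)*2008 - 27497 = -7*2008 - 27497 = -14056 - 27497 = -41553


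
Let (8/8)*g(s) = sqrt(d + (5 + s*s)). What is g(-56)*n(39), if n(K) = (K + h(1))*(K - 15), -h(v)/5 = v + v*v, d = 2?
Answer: 696*sqrt(3143) ≈ 39020.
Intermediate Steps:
h(v) = -5*v - 5*v**2 (h(v) = -5*(v + v*v) = -5*(v + v**2) = -5*v - 5*v**2)
g(s) = sqrt(7 + s**2) (g(s) = sqrt(2 + (5 + s*s)) = sqrt(2 + (5 + s**2)) = sqrt(7 + s**2))
n(K) = (-15 + K)*(-10 + K) (n(K) = (K - 5*1*(1 + 1))*(K - 15) = (K - 5*1*2)*(-15 + K) = (K - 10)*(-15 + K) = (-10 + K)*(-15 + K) = (-15 + K)*(-10 + K))
g(-56)*n(39) = sqrt(7 + (-56)**2)*(150 + 39**2 - 25*39) = sqrt(7 + 3136)*(150 + 1521 - 975) = sqrt(3143)*696 = 696*sqrt(3143)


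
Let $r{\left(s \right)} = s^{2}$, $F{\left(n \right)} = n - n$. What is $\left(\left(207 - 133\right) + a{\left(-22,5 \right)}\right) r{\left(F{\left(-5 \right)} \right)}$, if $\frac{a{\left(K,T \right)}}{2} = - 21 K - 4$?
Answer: $0$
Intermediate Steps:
$F{\left(n \right)} = 0$
$a{\left(K,T \right)} = -8 - 42 K$ ($a{\left(K,T \right)} = 2 \left(- 21 K - 4\right) = 2 \left(-4 - 21 K\right) = -8 - 42 K$)
$\left(\left(207 - 133\right) + a{\left(-22,5 \right)}\right) r{\left(F{\left(-5 \right)} \right)} = \left(\left(207 - 133\right) - -916\right) 0^{2} = \left(74 + \left(-8 + 924\right)\right) 0 = \left(74 + 916\right) 0 = 990 \cdot 0 = 0$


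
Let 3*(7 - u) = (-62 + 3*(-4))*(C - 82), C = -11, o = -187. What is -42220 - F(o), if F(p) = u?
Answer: -39933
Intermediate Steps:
u = -2287 (u = 7 - (-62 + 3*(-4))*(-11 - 82)/3 = 7 - (-62 - 12)*(-93)/3 = 7 - (-74)*(-93)/3 = 7 - 1/3*6882 = 7 - 2294 = -2287)
F(p) = -2287
-42220 - F(o) = -42220 - 1*(-2287) = -42220 + 2287 = -39933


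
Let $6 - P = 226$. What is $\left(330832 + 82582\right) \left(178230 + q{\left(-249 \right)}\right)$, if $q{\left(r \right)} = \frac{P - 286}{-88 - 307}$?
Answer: $\frac{29104906189384}{395} \approx 7.3683 \cdot 10^{10}$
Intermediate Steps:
$P = -220$ ($P = 6 - 226 = -220$)
$q{\left(r \right)} = \frac{506}{395}$ ($q{\left(r \right)} = \frac{-220 - 286}{-88 - 307} = - \frac{506}{-395} = \left(-506\right) \left(- \frac{1}{395}\right) = \frac{506}{395}$)
$\left(330832 + 82582\right) \left(178230 + q{\left(-249 \right)}\right) = \left(330832 + 82582\right) \left(178230 + \frac{506}{395}\right) = 413414 \cdot \frac{70401356}{395} = \frac{29104906189384}{395}$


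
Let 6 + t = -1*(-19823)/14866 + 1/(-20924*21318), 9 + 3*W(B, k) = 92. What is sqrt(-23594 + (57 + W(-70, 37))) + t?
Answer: -15472184997101/3315547865256 + 8*I*sqrt(3306)/3 ≈ -4.6666 + 153.33*I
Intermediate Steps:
W(B, k) = 83/3 (W(B, k) = -3 + (1/3)*92 = -3 + 92/3 = 83/3)
t = -15472184997101/3315547865256 (t = -6 + (-1*(-19823)/14866 + 1/(-20924*21318)) = -6 + (19823*(1/14866) - 1/20924*1/21318) = -6 + (19823/14866 - 1/446057832) = -6 + 4421102194435/3315547865256 = -15472184997101/3315547865256 ≈ -4.6666)
sqrt(-23594 + (57 + W(-70, 37))) + t = sqrt(-23594 + (57 + 83/3)) - 15472184997101/3315547865256 = sqrt(-23594 + 254/3) - 15472184997101/3315547865256 = sqrt(-70528/3) - 15472184997101/3315547865256 = 8*I*sqrt(3306)/3 - 15472184997101/3315547865256 = -15472184997101/3315547865256 + 8*I*sqrt(3306)/3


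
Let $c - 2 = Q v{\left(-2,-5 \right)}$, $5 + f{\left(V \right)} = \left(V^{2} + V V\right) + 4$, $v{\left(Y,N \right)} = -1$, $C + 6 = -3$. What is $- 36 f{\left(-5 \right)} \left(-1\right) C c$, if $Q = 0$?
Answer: $-31752$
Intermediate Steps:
$C = -9$ ($C = -6 - 3 = -9$)
$f{\left(V \right)} = -1 + 2 V^{2}$ ($f{\left(V \right)} = -5 + \left(\left(V^{2} + V V\right) + 4\right) = -5 + \left(\left(V^{2} + V^{2}\right) + 4\right) = -5 + \left(2 V^{2} + 4\right) = -5 + \left(4 + 2 V^{2}\right) = -1 + 2 V^{2}$)
$c = 2$ ($c = 2 + 0 \left(-1\right) = 2 + 0 = 2$)
$- 36 f{\left(-5 \right)} \left(-1\right) C c = - 36 \left(-1 + 2 \left(-5\right)^{2}\right) \left(-1\right) \left(-9\right) 2 = - 36 \left(-1 + 2 \cdot 25\right) \left(-1\right) \left(-9\right) 2 = - 36 \left(-1 + 50\right) \left(-1\right) \left(-9\right) 2 = - 36 \cdot 49 \left(-1\right) \left(-9\right) 2 = - 36 \left(\left(-49\right) \left(-9\right)\right) 2 = \left(-36\right) 441 \cdot 2 = \left(-15876\right) 2 = -31752$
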